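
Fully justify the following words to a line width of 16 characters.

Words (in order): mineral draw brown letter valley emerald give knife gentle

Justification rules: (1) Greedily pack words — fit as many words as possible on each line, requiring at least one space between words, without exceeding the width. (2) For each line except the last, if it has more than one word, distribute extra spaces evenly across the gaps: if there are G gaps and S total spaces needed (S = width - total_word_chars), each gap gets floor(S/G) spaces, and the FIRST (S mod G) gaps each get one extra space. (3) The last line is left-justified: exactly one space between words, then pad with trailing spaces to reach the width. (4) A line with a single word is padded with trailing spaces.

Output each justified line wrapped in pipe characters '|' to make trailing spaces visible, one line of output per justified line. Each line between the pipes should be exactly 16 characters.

Answer: |mineral     draw|
|brown     letter|
|valley   emerald|
|give       knife|
|gentle          |

Derivation:
Line 1: ['mineral', 'draw'] (min_width=12, slack=4)
Line 2: ['brown', 'letter'] (min_width=12, slack=4)
Line 3: ['valley', 'emerald'] (min_width=14, slack=2)
Line 4: ['give', 'knife'] (min_width=10, slack=6)
Line 5: ['gentle'] (min_width=6, slack=10)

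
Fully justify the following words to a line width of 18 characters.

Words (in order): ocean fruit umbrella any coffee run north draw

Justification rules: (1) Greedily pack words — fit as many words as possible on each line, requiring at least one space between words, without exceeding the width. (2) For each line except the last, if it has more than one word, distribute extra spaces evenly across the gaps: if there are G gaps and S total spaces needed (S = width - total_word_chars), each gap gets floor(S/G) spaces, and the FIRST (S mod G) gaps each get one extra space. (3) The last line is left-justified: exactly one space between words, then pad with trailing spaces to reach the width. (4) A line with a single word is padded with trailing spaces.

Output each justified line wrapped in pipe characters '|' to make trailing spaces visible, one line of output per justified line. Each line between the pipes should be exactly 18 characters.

Line 1: ['ocean', 'fruit'] (min_width=11, slack=7)
Line 2: ['umbrella', 'any'] (min_width=12, slack=6)
Line 3: ['coffee', 'run', 'north'] (min_width=16, slack=2)
Line 4: ['draw'] (min_width=4, slack=14)

Answer: |ocean        fruit|
|umbrella       any|
|coffee  run  north|
|draw              |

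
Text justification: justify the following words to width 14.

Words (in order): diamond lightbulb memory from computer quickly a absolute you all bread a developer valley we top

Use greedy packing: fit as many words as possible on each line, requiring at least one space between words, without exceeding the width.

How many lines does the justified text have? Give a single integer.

Line 1: ['diamond'] (min_width=7, slack=7)
Line 2: ['lightbulb'] (min_width=9, slack=5)
Line 3: ['memory', 'from'] (min_width=11, slack=3)
Line 4: ['computer'] (min_width=8, slack=6)
Line 5: ['quickly', 'a'] (min_width=9, slack=5)
Line 6: ['absolute', 'you'] (min_width=12, slack=2)
Line 7: ['all', 'bread', 'a'] (min_width=11, slack=3)
Line 8: ['developer'] (min_width=9, slack=5)
Line 9: ['valley', 'we', 'top'] (min_width=13, slack=1)
Total lines: 9

Answer: 9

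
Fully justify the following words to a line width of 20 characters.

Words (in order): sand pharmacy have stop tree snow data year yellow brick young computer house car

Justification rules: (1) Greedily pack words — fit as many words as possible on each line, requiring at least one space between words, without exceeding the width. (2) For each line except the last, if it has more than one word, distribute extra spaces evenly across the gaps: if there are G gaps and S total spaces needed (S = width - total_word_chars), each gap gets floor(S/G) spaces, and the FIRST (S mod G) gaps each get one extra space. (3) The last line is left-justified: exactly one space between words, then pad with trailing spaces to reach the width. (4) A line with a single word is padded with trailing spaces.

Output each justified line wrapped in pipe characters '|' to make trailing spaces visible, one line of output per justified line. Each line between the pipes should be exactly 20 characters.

Line 1: ['sand', 'pharmacy', 'have'] (min_width=18, slack=2)
Line 2: ['stop', 'tree', 'snow', 'data'] (min_width=19, slack=1)
Line 3: ['year', 'yellow', 'brick'] (min_width=17, slack=3)
Line 4: ['young', 'computer', 'house'] (min_width=20, slack=0)
Line 5: ['car'] (min_width=3, slack=17)

Answer: |sand  pharmacy  have|
|stop  tree snow data|
|year   yellow  brick|
|young computer house|
|car                 |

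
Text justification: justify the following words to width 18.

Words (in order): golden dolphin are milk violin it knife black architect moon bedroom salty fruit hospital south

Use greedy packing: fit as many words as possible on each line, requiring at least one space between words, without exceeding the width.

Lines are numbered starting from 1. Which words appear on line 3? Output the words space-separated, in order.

Answer: knife black

Derivation:
Line 1: ['golden', 'dolphin', 'are'] (min_width=18, slack=0)
Line 2: ['milk', 'violin', 'it'] (min_width=14, slack=4)
Line 3: ['knife', 'black'] (min_width=11, slack=7)
Line 4: ['architect', 'moon'] (min_width=14, slack=4)
Line 5: ['bedroom', 'salty'] (min_width=13, slack=5)
Line 6: ['fruit', 'hospital'] (min_width=14, slack=4)
Line 7: ['south'] (min_width=5, slack=13)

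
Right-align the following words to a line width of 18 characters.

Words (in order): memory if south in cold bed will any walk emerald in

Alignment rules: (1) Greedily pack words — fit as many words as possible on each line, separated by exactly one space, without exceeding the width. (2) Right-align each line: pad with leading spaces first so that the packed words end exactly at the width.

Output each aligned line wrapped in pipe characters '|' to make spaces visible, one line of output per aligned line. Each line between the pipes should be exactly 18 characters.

Answer: |memory if south in|
| cold bed will any|
|   walk emerald in|

Derivation:
Line 1: ['memory', 'if', 'south', 'in'] (min_width=18, slack=0)
Line 2: ['cold', 'bed', 'will', 'any'] (min_width=17, slack=1)
Line 3: ['walk', 'emerald', 'in'] (min_width=15, slack=3)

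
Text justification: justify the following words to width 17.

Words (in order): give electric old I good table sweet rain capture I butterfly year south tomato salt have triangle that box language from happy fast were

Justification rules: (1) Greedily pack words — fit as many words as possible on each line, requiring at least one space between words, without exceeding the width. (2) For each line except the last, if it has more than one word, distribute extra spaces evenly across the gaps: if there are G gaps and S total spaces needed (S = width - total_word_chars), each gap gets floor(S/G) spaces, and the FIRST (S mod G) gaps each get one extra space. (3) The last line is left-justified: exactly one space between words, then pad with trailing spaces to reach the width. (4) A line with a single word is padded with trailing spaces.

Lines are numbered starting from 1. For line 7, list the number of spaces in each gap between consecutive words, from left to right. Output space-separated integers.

Answer: 5

Derivation:
Line 1: ['give', 'electric', 'old'] (min_width=17, slack=0)
Line 2: ['I', 'good', 'table'] (min_width=12, slack=5)
Line 3: ['sweet', 'rain'] (min_width=10, slack=7)
Line 4: ['capture', 'I'] (min_width=9, slack=8)
Line 5: ['butterfly', 'year'] (min_width=14, slack=3)
Line 6: ['south', 'tomato', 'salt'] (min_width=17, slack=0)
Line 7: ['have', 'triangle'] (min_width=13, slack=4)
Line 8: ['that', 'box', 'language'] (min_width=17, slack=0)
Line 9: ['from', 'happy', 'fast'] (min_width=15, slack=2)
Line 10: ['were'] (min_width=4, slack=13)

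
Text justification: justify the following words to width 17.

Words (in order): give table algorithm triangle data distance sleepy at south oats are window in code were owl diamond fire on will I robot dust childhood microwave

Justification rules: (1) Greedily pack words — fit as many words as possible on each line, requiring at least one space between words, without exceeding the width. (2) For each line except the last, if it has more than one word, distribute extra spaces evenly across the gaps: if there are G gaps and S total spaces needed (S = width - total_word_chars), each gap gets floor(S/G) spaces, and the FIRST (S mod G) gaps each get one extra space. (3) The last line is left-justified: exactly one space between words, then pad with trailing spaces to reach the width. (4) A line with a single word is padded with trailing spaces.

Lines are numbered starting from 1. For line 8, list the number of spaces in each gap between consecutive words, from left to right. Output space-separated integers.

Line 1: ['give', 'table'] (min_width=10, slack=7)
Line 2: ['algorithm'] (min_width=9, slack=8)
Line 3: ['triangle', 'data'] (min_width=13, slack=4)
Line 4: ['distance', 'sleepy'] (min_width=15, slack=2)
Line 5: ['at', 'south', 'oats', 'are'] (min_width=17, slack=0)
Line 6: ['window', 'in', 'code'] (min_width=14, slack=3)
Line 7: ['were', 'owl', 'diamond'] (min_width=16, slack=1)
Line 8: ['fire', 'on', 'will', 'I'] (min_width=14, slack=3)
Line 9: ['robot', 'dust'] (min_width=10, slack=7)
Line 10: ['childhood'] (min_width=9, slack=8)
Line 11: ['microwave'] (min_width=9, slack=8)

Answer: 2 2 2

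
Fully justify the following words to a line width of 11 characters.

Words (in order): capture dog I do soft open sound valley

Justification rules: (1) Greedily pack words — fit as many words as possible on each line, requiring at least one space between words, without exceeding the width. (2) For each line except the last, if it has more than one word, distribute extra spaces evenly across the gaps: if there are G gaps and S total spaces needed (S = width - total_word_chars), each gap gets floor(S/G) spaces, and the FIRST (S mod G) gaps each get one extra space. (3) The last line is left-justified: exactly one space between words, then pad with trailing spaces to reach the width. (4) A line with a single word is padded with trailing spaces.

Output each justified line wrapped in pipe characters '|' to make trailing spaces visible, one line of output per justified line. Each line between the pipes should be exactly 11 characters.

Line 1: ['capture', 'dog'] (min_width=11, slack=0)
Line 2: ['I', 'do', 'soft'] (min_width=9, slack=2)
Line 3: ['open', 'sound'] (min_width=10, slack=1)
Line 4: ['valley'] (min_width=6, slack=5)

Answer: |capture dog|
|I  do  soft|
|open  sound|
|valley     |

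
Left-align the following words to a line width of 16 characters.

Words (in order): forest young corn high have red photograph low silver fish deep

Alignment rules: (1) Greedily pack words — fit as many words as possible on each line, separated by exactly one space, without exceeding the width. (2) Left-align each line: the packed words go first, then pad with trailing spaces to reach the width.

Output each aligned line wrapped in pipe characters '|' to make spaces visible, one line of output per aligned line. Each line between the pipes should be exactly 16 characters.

Line 1: ['forest', 'young'] (min_width=12, slack=4)
Line 2: ['corn', 'high', 'have'] (min_width=14, slack=2)
Line 3: ['red', 'photograph'] (min_width=14, slack=2)
Line 4: ['low', 'silver', 'fish'] (min_width=15, slack=1)
Line 5: ['deep'] (min_width=4, slack=12)

Answer: |forest young    |
|corn high have  |
|red photograph  |
|low silver fish |
|deep            |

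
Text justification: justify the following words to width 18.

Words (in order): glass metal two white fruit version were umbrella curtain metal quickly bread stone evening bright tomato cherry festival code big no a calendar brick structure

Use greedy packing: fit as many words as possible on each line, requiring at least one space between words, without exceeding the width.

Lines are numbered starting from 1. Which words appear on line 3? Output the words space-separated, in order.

Line 1: ['glass', 'metal', 'two'] (min_width=15, slack=3)
Line 2: ['white', 'fruit'] (min_width=11, slack=7)
Line 3: ['version', 'were'] (min_width=12, slack=6)
Line 4: ['umbrella', 'curtain'] (min_width=16, slack=2)
Line 5: ['metal', 'quickly'] (min_width=13, slack=5)
Line 6: ['bread', 'stone'] (min_width=11, slack=7)
Line 7: ['evening', 'bright'] (min_width=14, slack=4)
Line 8: ['tomato', 'cherry'] (min_width=13, slack=5)
Line 9: ['festival', 'code', 'big'] (min_width=17, slack=1)
Line 10: ['no', 'a', 'calendar'] (min_width=13, slack=5)
Line 11: ['brick', 'structure'] (min_width=15, slack=3)

Answer: version were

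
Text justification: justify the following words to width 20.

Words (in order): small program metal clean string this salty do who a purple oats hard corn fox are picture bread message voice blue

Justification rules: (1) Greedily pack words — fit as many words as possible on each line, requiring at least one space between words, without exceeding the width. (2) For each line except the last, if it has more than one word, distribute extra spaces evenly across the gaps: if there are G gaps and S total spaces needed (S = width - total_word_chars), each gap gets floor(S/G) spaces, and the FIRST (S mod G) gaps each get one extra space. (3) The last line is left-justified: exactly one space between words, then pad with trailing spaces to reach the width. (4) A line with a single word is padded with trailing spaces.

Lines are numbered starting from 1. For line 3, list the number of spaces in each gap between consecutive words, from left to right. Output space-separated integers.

Line 1: ['small', 'program', 'metal'] (min_width=19, slack=1)
Line 2: ['clean', 'string', 'this'] (min_width=17, slack=3)
Line 3: ['salty', 'do', 'who', 'a'] (min_width=14, slack=6)
Line 4: ['purple', 'oats', 'hard'] (min_width=16, slack=4)
Line 5: ['corn', 'fox', 'are', 'picture'] (min_width=20, slack=0)
Line 6: ['bread', 'message', 'voice'] (min_width=19, slack=1)
Line 7: ['blue'] (min_width=4, slack=16)

Answer: 3 3 3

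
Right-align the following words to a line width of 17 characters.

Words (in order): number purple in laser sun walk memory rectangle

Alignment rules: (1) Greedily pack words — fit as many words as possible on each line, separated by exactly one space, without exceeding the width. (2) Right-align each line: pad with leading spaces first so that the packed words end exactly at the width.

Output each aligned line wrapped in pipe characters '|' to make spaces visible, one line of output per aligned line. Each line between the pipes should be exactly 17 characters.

Answer: | number purple in|
|   laser sun walk|
| memory rectangle|

Derivation:
Line 1: ['number', 'purple', 'in'] (min_width=16, slack=1)
Line 2: ['laser', 'sun', 'walk'] (min_width=14, slack=3)
Line 3: ['memory', 'rectangle'] (min_width=16, slack=1)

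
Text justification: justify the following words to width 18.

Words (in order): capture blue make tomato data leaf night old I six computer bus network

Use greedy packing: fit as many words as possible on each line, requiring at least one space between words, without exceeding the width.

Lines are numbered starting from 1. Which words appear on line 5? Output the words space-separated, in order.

Answer: network

Derivation:
Line 1: ['capture', 'blue', 'make'] (min_width=17, slack=1)
Line 2: ['tomato', 'data', 'leaf'] (min_width=16, slack=2)
Line 3: ['night', 'old', 'I', 'six'] (min_width=15, slack=3)
Line 4: ['computer', 'bus'] (min_width=12, slack=6)
Line 5: ['network'] (min_width=7, slack=11)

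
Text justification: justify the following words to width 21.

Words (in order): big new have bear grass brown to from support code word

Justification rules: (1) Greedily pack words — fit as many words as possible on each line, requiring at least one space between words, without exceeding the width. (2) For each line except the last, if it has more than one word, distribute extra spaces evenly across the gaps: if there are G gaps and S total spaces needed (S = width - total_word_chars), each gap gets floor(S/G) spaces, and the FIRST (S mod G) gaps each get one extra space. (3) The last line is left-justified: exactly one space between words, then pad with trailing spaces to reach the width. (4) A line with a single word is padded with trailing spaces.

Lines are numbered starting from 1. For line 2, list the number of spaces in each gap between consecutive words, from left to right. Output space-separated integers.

Line 1: ['big', 'new', 'have', 'bear'] (min_width=17, slack=4)
Line 2: ['grass', 'brown', 'to', 'from'] (min_width=19, slack=2)
Line 3: ['support', 'code', 'word'] (min_width=17, slack=4)

Answer: 2 2 1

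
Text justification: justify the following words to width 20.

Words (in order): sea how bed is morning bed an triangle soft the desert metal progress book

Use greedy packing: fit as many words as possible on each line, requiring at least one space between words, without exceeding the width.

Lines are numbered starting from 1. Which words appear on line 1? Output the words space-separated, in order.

Answer: sea how bed is

Derivation:
Line 1: ['sea', 'how', 'bed', 'is'] (min_width=14, slack=6)
Line 2: ['morning', 'bed', 'an'] (min_width=14, slack=6)
Line 3: ['triangle', 'soft', 'the'] (min_width=17, slack=3)
Line 4: ['desert', 'metal'] (min_width=12, slack=8)
Line 5: ['progress', 'book'] (min_width=13, slack=7)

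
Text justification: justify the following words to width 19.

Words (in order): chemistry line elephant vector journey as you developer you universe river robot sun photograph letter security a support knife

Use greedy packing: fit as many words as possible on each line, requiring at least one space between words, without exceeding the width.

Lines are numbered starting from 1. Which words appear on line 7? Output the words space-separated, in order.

Line 1: ['chemistry', 'line'] (min_width=14, slack=5)
Line 2: ['elephant', 'vector'] (min_width=15, slack=4)
Line 3: ['journey', 'as', 'you'] (min_width=14, slack=5)
Line 4: ['developer', 'you'] (min_width=13, slack=6)
Line 5: ['universe', 'river'] (min_width=14, slack=5)
Line 6: ['robot', 'sun'] (min_width=9, slack=10)
Line 7: ['photograph', 'letter'] (min_width=17, slack=2)
Line 8: ['security', 'a', 'support'] (min_width=18, slack=1)
Line 9: ['knife'] (min_width=5, slack=14)

Answer: photograph letter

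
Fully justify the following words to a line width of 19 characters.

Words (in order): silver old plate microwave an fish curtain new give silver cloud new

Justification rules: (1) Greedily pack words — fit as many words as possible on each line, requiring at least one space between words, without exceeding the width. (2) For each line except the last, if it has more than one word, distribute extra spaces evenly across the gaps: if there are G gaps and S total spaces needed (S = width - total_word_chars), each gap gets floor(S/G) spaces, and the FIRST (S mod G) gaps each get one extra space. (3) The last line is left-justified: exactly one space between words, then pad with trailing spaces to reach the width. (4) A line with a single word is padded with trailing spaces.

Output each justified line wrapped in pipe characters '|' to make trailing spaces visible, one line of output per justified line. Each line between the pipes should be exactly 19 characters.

Answer: |silver   old  plate|
|microwave  an  fish|
|curtain   new  give|
|silver cloud new   |

Derivation:
Line 1: ['silver', 'old', 'plate'] (min_width=16, slack=3)
Line 2: ['microwave', 'an', 'fish'] (min_width=17, slack=2)
Line 3: ['curtain', 'new', 'give'] (min_width=16, slack=3)
Line 4: ['silver', 'cloud', 'new'] (min_width=16, slack=3)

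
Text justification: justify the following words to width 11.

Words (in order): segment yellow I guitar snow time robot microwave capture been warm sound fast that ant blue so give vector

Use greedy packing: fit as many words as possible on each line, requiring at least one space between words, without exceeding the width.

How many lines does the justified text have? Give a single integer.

Line 1: ['segment'] (min_width=7, slack=4)
Line 2: ['yellow', 'I'] (min_width=8, slack=3)
Line 3: ['guitar', 'snow'] (min_width=11, slack=0)
Line 4: ['time', 'robot'] (min_width=10, slack=1)
Line 5: ['microwave'] (min_width=9, slack=2)
Line 6: ['capture'] (min_width=7, slack=4)
Line 7: ['been', 'warm'] (min_width=9, slack=2)
Line 8: ['sound', 'fast'] (min_width=10, slack=1)
Line 9: ['that', 'ant'] (min_width=8, slack=3)
Line 10: ['blue', 'so'] (min_width=7, slack=4)
Line 11: ['give', 'vector'] (min_width=11, slack=0)
Total lines: 11

Answer: 11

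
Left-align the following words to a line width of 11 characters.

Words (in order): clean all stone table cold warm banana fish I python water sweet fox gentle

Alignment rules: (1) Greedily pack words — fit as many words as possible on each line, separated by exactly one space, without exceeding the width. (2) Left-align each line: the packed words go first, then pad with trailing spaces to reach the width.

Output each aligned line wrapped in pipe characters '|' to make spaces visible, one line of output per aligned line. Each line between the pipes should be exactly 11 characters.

Answer: |clean all  |
|stone table|
|cold warm  |
|banana fish|
|I python   |
|water sweet|
|fox gentle |

Derivation:
Line 1: ['clean', 'all'] (min_width=9, slack=2)
Line 2: ['stone', 'table'] (min_width=11, slack=0)
Line 3: ['cold', 'warm'] (min_width=9, slack=2)
Line 4: ['banana', 'fish'] (min_width=11, slack=0)
Line 5: ['I', 'python'] (min_width=8, slack=3)
Line 6: ['water', 'sweet'] (min_width=11, slack=0)
Line 7: ['fox', 'gentle'] (min_width=10, slack=1)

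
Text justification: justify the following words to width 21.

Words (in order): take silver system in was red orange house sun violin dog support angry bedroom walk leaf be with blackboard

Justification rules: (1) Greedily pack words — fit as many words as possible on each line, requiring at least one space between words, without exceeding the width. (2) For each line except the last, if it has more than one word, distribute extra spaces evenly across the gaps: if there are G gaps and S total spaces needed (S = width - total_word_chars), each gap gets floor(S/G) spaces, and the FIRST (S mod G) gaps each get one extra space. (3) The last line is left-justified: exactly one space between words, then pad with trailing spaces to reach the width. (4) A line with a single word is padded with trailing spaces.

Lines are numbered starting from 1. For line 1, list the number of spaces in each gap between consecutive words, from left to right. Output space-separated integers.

Line 1: ['take', 'silver', 'system', 'in'] (min_width=21, slack=0)
Line 2: ['was', 'red', 'orange', 'house'] (min_width=20, slack=1)
Line 3: ['sun', 'violin', 'dog'] (min_width=14, slack=7)
Line 4: ['support', 'angry', 'bedroom'] (min_width=21, slack=0)
Line 5: ['walk', 'leaf', 'be', 'with'] (min_width=17, slack=4)
Line 6: ['blackboard'] (min_width=10, slack=11)

Answer: 1 1 1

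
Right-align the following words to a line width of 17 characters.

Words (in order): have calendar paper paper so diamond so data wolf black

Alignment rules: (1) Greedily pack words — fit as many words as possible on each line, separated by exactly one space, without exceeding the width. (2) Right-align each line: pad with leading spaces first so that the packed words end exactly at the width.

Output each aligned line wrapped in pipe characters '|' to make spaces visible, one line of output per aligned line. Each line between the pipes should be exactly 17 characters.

Line 1: ['have', 'calendar'] (min_width=13, slack=4)
Line 2: ['paper', 'paper', 'so'] (min_width=14, slack=3)
Line 3: ['diamond', 'so', 'data'] (min_width=15, slack=2)
Line 4: ['wolf', 'black'] (min_width=10, slack=7)

Answer: |    have calendar|
|   paper paper so|
|  diamond so data|
|       wolf black|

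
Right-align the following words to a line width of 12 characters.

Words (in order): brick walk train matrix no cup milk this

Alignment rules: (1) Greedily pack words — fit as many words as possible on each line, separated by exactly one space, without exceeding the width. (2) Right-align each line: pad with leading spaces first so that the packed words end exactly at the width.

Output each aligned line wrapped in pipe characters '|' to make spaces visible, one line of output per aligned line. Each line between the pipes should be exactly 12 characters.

Answer: |  brick walk|
|train matrix|
| no cup milk|
|        this|

Derivation:
Line 1: ['brick', 'walk'] (min_width=10, slack=2)
Line 2: ['train', 'matrix'] (min_width=12, slack=0)
Line 3: ['no', 'cup', 'milk'] (min_width=11, slack=1)
Line 4: ['this'] (min_width=4, slack=8)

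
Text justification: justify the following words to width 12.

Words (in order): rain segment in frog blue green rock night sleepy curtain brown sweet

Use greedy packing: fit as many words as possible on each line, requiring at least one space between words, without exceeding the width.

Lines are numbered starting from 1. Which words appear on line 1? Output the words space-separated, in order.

Line 1: ['rain', 'segment'] (min_width=12, slack=0)
Line 2: ['in', 'frog', 'blue'] (min_width=12, slack=0)
Line 3: ['green', 'rock'] (min_width=10, slack=2)
Line 4: ['night', 'sleepy'] (min_width=12, slack=0)
Line 5: ['curtain'] (min_width=7, slack=5)
Line 6: ['brown', 'sweet'] (min_width=11, slack=1)

Answer: rain segment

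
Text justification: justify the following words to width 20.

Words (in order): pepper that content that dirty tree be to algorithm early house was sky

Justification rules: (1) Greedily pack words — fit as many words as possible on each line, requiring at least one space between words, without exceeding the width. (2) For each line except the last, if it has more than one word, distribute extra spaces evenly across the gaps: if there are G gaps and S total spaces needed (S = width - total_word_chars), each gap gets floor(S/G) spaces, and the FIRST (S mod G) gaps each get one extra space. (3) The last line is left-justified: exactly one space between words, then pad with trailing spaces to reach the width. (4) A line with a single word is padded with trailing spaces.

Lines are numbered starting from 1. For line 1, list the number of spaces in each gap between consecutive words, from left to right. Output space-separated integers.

Answer: 2 1

Derivation:
Line 1: ['pepper', 'that', 'content'] (min_width=19, slack=1)
Line 2: ['that', 'dirty', 'tree', 'be'] (min_width=18, slack=2)
Line 3: ['to', 'algorithm', 'early'] (min_width=18, slack=2)
Line 4: ['house', 'was', 'sky'] (min_width=13, slack=7)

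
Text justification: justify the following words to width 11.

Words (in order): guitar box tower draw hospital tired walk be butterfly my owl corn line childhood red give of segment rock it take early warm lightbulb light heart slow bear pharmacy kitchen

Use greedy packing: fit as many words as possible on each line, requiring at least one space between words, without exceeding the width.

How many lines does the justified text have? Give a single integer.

Line 1: ['guitar', 'box'] (min_width=10, slack=1)
Line 2: ['tower', 'draw'] (min_width=10, slack=1)
Line 3: ['hospital'] (min_width=8, slack=3)
Line 4: ['tired', 'walk'] (min_width=10, slack=1)
Line 5: ['be'] (min_width=2, slack=9)
Line 6: ['butterfly'] (min_width=9, slack=2)
Line 7: ['my', 'owl', 'corn'] (min_width=11, slack=0)
Line 8: ['line'] (min_width=4, slack=7)
Line 9: ['childhood'] (min_width=9, slack=2)
Line 10: ['red', 'give', 'of'] (min_width=11, slack=0)
Line 11: ['segment'] (min_width=7, slack=4)
Line 12: ['rock', 'it'] (min_width=7, slack=4)
Line 13: ['take', 'early'] (min_width=10, slack=1)
Line 14: ['warm'] (min_width=4, slack=7)
Line 15: ['lightbulb'] (min_width=9, slack=2)
Line 16: ['light', 'heart'] (min_width=11, slack=0)
Line 17: ['slow', 'bear'] (min_width=9, slack=2)
Line 18: ['pharmacy'] (min_width=8, slack=3)
Line 19: ['kitchen'] (min_width=7, slack=4)
Total lines: 19

Answer: 19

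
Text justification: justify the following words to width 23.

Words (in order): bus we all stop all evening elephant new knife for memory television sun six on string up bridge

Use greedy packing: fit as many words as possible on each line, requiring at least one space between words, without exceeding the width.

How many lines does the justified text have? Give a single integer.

Answer: 5

Derivation:
Line 1: ['bus', 'we', 'all', 'stop', 'all'] (min_width=19, slack=4)
Line 2: ['evening', 'elephant', 'new'] (min_width=20, slack=3)
Line 3: ['knife', 'for', 'memory'] (min_width=16, slack=7)
Line 4: ['television', 'sun', 'six', 'on'] (min_width=21, slack=2)
Line 5: ['string', 'up', 'bridge'] (min_width=16, slack=7)
Total lines: 5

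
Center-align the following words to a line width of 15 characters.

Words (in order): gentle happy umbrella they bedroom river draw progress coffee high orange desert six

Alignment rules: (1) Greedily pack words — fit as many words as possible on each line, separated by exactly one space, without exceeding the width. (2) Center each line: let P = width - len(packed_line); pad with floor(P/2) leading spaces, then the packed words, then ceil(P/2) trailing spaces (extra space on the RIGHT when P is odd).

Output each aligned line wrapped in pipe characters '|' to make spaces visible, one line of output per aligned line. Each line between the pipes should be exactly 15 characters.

Answer: | gentle happy  |
| umbrella they |
| bedroom river |
| draw progress |
|  coffee high  |
| orange desert |
|      six      |

Derivation:
Line 1: ['gentle', 'happy'] (min_width=12, slack=3)
Line 2: ['umbrella', 'they'] (min_width=13, slack=2)
Line 3: ['bedroom', 'river'] (min_width=13, slack=2)
Line 4: ['draw', 'progress'] (min_width=13, slack=2)
Line 5: ['coffee', 'high'] (min_width=11, slack=4)
Line 6: ['orange', 'desert'] (min_width=13, slack=2)
Line 7: ['six'] (min_width=3, slack=12)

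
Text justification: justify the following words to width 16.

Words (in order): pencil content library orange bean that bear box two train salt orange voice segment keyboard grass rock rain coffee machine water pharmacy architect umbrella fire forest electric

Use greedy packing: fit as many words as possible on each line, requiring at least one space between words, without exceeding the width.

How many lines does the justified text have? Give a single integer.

Line 1: ['pencil', 'content'] (min_width=14, slack=2)
Line 2: ['library', 'orange'] (min_width=14, slack=2)
Line 3: ['bean', 'that', 'bear'] (min_width=14, slack=2)
Line 4: ['box', 'two', 'train'] (min_width=13, slack=3)
Line 5: ['salt', 'orange'] (min_width=11, slack=5)
Line 6: ['voice', 'segment'] (min_width=13, slack=3)
Line 7: ['keyboard', 'grass'] (min_width=14, slack=2)
Line 8: ['rock', 'rain', 'coffee'] (min_width=16, slack=0)
Line 9: ['machine', 'water'] (min_width=13, slack=3)
Line 10: ['pharmacy'] (min_width=8, slack=8)
Line 11: ['architect'] (min_width=9, slack=7)
Line 12: ['umbrella', 'fire'] (min_width=13, slack=3)
Line 13: ['forest', 'electric'] (min_width=15, slack=1)
Total lines: 13

Answer: 13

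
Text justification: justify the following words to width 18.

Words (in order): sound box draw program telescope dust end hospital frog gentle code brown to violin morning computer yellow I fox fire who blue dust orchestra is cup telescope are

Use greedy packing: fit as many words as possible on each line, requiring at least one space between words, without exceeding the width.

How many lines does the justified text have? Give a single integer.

Line 1: ['sound', 'box', 'draw'] (min_width=14, slack=4)
Line 2: ['program', 'telescope'] (min_width=17, slack=1)
Line 3: ['dust', 'end', 'hospital'] (min_width=17, slack=1)
Line 4: ['frog', 'gentle', 'code'] (min_width=16, slack=2)
Line 5: ['brown', 'to', 'violin'] (min_width=15, slack=3)
Line 6: ['morning', 'computer'] (min_width=16, slack=2)
Line 7: ['yellow', 'I', 'fox', 'fire'] (min_width=17, slack=1)
Line 8: ['who', 'blue', 'dust'] (min_width=13, slack=5)
Line 9: ['orchestra', 'is', 'cup'] (min_width=16, slack=2)
Line 10: ['telescope', 'are'] (min_width=13, slack=5)
Total lines: 10

Answer: 10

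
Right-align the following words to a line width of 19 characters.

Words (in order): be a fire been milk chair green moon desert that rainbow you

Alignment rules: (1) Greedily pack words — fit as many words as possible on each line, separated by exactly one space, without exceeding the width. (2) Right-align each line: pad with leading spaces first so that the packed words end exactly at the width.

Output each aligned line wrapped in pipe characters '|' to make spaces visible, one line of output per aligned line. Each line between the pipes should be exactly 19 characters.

Answer: |be a fire been milk|
|   chair green moon|
|desert that rainbow|
|                you|

Derivation:
Line 1: ['be', 'a', 'fire', 'been', 'milk'] (min_width=19, slack=0)
Line 2: ['chair', 'green', 'moon'] (min_width=16, slack=3)
Line 3: ['desert', 'that', 'rainbow'] (min_width=19, slack=0)
Line 4: ['you'] (min_width=3, slack=16)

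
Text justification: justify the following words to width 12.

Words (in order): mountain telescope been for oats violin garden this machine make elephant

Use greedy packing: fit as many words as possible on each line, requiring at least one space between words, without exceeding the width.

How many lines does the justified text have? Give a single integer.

Line 1: ['mountain'] (min_width=8, slack=4)
Line 2: ['telescope'] (min_width=9, slack=3)
Line 3: ['been', 'for'] (min_width=8, slack=4)
Line 4: ['oats', 'violin'] (min_width=11, slack=1)
Line 5: ['garden', 'this'] (min_width=11, slack=1)
Line 6: ['machine', 'make'] (min_width=12, slack=0)
Line 7: ['elephant'] (min_width=8, slack=4)
Total lines: 7

Answer: 7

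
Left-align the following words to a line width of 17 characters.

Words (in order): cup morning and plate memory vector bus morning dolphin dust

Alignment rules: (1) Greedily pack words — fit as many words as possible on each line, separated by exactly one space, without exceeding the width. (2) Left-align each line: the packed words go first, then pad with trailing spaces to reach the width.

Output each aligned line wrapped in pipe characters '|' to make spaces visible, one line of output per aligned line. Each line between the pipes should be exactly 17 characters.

Line 1: ['cup', 'morning', 'and'] (min_width=15, slack=2)
Line 2: ['plate', 'memory'] (min_width=12, slack=5)
Line 3: ['vector', 'bus'] (min_width=10, slack=7)
Line 4: ['morning', 'dolphin'] (min_width=15, slack=2)
Line 5: ['dust'] (min_width=4, slack=13)

Answer: |cup morning and  |
|plate memory     |
|vector bus       |
|morning dolphin  |
|dust             |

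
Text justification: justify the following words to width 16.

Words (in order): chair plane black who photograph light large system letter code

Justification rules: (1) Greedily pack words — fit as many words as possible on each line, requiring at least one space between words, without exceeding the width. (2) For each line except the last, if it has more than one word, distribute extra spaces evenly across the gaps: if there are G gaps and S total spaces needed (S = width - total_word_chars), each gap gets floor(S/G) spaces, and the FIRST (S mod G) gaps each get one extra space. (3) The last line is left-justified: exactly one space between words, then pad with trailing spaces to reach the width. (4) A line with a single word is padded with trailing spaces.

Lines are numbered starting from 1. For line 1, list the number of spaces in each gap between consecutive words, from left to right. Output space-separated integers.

Line 1: ['chair', 'plane'] (min_width=11, slack=5)
Line 2: ['black', 'who'] (min_width=9, slack=7)
Line 3: ['photograph', 'light'] (min_width=16, slack=0)
Line 4: ['large', 'system'] (min_width=12, slack=4)
Line 5: ['letter', 'code'] (min_width=11, slack=5)

Answer: 6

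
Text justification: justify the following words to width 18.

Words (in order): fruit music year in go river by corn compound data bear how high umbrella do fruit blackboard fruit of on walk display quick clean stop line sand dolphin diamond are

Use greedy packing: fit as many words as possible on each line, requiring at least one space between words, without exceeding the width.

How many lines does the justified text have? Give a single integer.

Line 1: ['fruit', 'music', 'year'] (min_width=16, slack=2)
Line 2: ['in', 'go', 'river', 'by'] (min_width=14, slack=4)
Line 3: ['corn', 'compound', 'data'] (min_width=18, slack=0)
Line 4: ['bear', 'how', 'high'] (min_width=13, slack=5)
Line 5: ['umbrella', 'do', 'fruit'] (min_width=17, slack=1)
Line 6: ['blackboard', 'fruit'] (min_width=16, slack=2)
Line 7: ['of', 'on', 'walk', 'display'] (min_width=18, slack=0)
Line 8: ['quick', 'clean', 'stop'] (min_width=16, slack=2)
Line 9: ['line', 'sand', 'dolphin'] (min_width=17, slack=1)
Line 10: ['diamond', 'are'] (min_width=11, slack=7)
Total lines: 10

Answer: 10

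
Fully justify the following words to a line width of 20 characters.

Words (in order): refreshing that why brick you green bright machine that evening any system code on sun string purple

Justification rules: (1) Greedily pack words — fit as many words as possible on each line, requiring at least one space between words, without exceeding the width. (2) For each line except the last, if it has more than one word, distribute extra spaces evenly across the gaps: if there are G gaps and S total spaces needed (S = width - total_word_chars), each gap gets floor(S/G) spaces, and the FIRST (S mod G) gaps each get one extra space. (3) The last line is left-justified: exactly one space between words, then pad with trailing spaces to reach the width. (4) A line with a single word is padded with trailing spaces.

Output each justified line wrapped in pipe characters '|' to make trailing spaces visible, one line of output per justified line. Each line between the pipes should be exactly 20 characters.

Answer: |refreshing  that why|
|brick    you   green|
|bright  machine that|
|evening  any  system|
|code  on  sun string|
|purple              |

Derivation:
Line 1: ['refreshing', 'that', 'why'] (min_width=19, slack=1)
Line 2: ['brick', 'you', 'green'] (min_width=15, slack=5)
Line 3: ['bright', 'machine', 'that'] (min_width=19, slack=1)
Line 4: ['evening', 'any', 'system'] (min_width=18, slack=2)
Line 5: ['code', 'on', 'sun', 'string'] (min_width=18, slack=2)
Line 6: ['purple'] (min_width=6, slack=14)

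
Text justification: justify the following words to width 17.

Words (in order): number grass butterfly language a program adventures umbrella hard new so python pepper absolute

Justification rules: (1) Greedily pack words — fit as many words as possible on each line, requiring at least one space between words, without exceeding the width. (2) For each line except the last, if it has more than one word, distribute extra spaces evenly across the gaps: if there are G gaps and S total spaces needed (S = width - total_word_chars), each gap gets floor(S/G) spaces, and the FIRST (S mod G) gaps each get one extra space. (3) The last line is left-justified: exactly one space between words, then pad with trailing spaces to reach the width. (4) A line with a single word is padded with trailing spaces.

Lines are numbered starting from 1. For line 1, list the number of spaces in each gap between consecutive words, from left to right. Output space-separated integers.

Answer: 6

Derivation:
Line 1: ['number', 'grass'] (min_width=12, slack=5)
Line 2: ['butterfly'] (min_width=9, slack=8)
Line 3: ['language', 'a'] (min_width=10, slack=7)
Line 4: ['program'] (min_width=7, slack=10)
Line 5: ['adventures'] (min_width=10, slack=7)
Line 6: ['umbrella', 'hard', 'new'] (min_width=17, slack=0)
Line 7: ['so', 'python', 'pepper'] (min_width=16, slack=1)
Line 8: ['absolute'] (min_width=8, slack=9)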